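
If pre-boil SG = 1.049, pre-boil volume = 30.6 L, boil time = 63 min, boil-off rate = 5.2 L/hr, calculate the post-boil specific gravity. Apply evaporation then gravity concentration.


V_post = V_pre − rate·(t/60);  SG_post = 1 + (SG_pre−1)·V_pre/V_post
V_post = 30.6 − 5.2·(63/60) = 25.1400
SG_post = 1 + (1.049 − 1)·30.6/25.1400

1.0596


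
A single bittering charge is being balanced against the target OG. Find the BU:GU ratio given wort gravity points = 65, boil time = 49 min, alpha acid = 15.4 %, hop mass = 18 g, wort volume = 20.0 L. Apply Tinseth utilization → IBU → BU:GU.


U = 1.65·0.000125^(GP/1000)·(1−e^(−0.04t))/4.15;  IBU = (α/100)·m·U·1000/V;  BU:GU = IBU/GP
U = 1.65·0.000125^(65/1000)·(1−e^(−0.04·49))/4.15 = 0.1905
IBU = (15.4/100)·18·0.1905·1000/20.0 = 26.3975
BU:GU = 26.3975/65

0.4061


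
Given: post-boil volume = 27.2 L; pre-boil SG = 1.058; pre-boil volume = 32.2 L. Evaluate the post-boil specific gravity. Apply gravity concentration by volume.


SG_post = 1 + (SG_pre − 1)·V_pre/V_post
pts_pre = (1.058 − 1)·1000 = 58.0000
pts_post = 58.0000·32.2/27.2 = 68.6618
SG_post = 1 + 68.6618/1000

1.0687


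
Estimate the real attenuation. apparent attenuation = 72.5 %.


RA = AA · 0.8192
RA = 72.5 · 0.8192

59.3920 %


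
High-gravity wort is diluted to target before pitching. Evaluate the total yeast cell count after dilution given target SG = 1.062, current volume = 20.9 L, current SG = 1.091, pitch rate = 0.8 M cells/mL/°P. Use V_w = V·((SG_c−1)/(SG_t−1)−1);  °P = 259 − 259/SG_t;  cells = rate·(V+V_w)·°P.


V_w = 20.9·((1.091−1)/(1.062−1)−1) = 9.7758
V_final = 20.9 + 9.7758 = 30.6758
°P = 259 − 259/1.062 = 15.1205
cells = 0.8·30.6758·15.1205

371.0675 billion cells


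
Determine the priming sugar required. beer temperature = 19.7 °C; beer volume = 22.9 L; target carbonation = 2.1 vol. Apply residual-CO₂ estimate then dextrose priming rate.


residual = 14.695·(0.01821 + 0.09011·e^(−0.04·T));  sugar = (target − residual)·4.0·V
residual = 14.695·(0.01821 + 0.09011·e^(−0.04·19.7)) = 0.8698
sugar = (2.1 − 0.8698)·4.0·22.9

112.6895 g


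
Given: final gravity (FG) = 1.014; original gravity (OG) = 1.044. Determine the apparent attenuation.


AA = (OG − FG)/(OG − 1) · 100
AA = (1.044 − 1.014)/(1.044 − 1) · 100

68.1818 %


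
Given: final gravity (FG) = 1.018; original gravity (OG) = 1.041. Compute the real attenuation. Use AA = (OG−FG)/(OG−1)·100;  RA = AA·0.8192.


AA = (1.041 − 1.018)/(1.041 − 1)·100 = 56.0976
RA = 56.0976·0.8192

45.9551 %


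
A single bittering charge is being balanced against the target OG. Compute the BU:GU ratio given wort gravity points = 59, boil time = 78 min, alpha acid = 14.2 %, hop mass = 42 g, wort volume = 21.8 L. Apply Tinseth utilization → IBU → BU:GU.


U = 1.65·0.000125^(GP/1000)·(1−e^(−0.04t))/4.15;  IBU = (α/100)·m·U·1000/V;  BU:GU = IBU/GP
U = 1.65·0.000125^(59/1000)·(1−e^(−0.04·78))/4.15 = 0.2236
IBU = (14.2/100)·42·0.2236·1000/21.8 = 61.1816
BU:GU = 61.1816/59

1.0370


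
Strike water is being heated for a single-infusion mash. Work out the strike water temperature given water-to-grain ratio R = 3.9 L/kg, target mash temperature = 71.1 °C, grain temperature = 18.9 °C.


T_strike = (0.41/R)·(T_mash − T_grain) + T_mash
T_strike = (0.41/3.9)·(71.1 − 18.9) + 71.1

76.5877 °C


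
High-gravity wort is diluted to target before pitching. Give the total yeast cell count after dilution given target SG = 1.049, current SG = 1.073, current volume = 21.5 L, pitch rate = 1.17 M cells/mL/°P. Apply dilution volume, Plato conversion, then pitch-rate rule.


V_w = V·((SG_c−1)/(SG_t−1)−1);  °P = 259 − 259/SG_t;  cells = rate·(V+V_w)·°P
V_w = 21.5·((1.073−1)/(1.049−1)−1) = 10.5306
V_final = 21.5 + 10.5306 = 32.0306
°P = 259 − 259/1.049 = 12.0982
cells = 1.17·32.0306·12.0982

453.3895 billion cells


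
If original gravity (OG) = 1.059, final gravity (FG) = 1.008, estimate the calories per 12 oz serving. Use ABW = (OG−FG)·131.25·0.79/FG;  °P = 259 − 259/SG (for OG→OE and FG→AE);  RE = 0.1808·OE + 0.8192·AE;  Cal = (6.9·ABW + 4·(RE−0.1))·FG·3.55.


ABW = (1.059 − 1.008)·131.25·0.79/1.008 = 5.2461
OE = 259 − 259/1.059 = 14.4297 °P
AE = 259 − 259/1.008 = 2.0556 °P
RE = 0.1808·14.4297 + 0.8192·2.0556 = 4.2928 °P
Cal = (6.9·5.2461 + 4·(4.2928−0.1))·1.008·3.55

189.5450 kcal


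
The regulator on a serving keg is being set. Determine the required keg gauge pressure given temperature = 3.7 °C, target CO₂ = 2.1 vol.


psi = vols/(0.01821 + 0.09011·e^(−0.04·T)) − 14.695
psi = 2.1/(0.01821 + 0.09011·e^(−0.04·3.7)) − 14.695

7.1974 psi


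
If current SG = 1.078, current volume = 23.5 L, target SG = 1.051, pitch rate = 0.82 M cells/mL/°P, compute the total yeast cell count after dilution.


V_w = V·((SG_c−1)/(SG_t−1)−1);  °P = 259 − 259/SG_t;  cells = rate·(V+V_w)·°P
V_w = 23.5·((1.078−1)/(1.051−1)−1) = 12.4412
V_final = 23.5 + 12.4412 = 35.9412
°P = 259 − 259/1.051 = 12.5680
cells = 0.82·35.9412·12.5680

370.4020 billion cells


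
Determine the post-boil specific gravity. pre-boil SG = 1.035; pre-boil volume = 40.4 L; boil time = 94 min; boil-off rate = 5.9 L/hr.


V_post = V_pre − rate·(t/60);  SG_post = 1 + (SG_pre−1)·V_pre/V_post
V_post = 40.4 − 5.9·(94/60) = 31.1567
SG_post = 1 + (1.035 − 1)·40.4/31.1567

1.0454


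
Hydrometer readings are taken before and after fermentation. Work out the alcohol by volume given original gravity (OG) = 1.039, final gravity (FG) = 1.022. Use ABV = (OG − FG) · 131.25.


ABV = (1.039 − 1.022) · 131.25

2.2312 % ABV


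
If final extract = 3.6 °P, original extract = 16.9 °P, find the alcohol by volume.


SG = 259/(259 − P);  ABV = (OG − FG)·131.25
OG = 259/(259 − 16.9) = 1.0698
FG = 259/(259 − 3.6) = 1.0141
ABV = (1.0698 − 1.0141)·131.25

7.3120 % ABV


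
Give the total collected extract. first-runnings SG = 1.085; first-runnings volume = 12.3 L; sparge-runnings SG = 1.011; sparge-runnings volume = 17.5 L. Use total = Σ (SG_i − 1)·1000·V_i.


first = (1.085 − 1)·1000·12.3 = 1045.5000
sparge = (1.011 − 1)·1000·17.5 = 192.5000
total = 1045.5000 + 192.5000

1238.0000 gravity·L


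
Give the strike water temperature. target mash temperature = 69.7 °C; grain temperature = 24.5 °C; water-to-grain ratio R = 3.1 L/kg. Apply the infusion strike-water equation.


T_strike = (0.41/R)·(T_mash − T_grain) + T_mash
T_strike = (0.41/3.1)·(69.7 − 24.5) + 69.7

75.6781 °C


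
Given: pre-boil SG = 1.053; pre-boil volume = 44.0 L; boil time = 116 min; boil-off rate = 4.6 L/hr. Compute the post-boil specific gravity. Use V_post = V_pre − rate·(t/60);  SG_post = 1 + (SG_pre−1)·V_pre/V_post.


V_post = 44.0 − 4.6·(116/60) = 35.1067
SG_post = 1 + (1.053 − 1)·44.0/35.1067

1.0664


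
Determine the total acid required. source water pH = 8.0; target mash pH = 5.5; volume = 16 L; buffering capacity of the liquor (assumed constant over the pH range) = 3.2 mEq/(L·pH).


acid = buffering capacity · (pH_source − pH_target) · V
acid = 3.2 · (8.0 − 5.5) · 16

128.0000 mEq


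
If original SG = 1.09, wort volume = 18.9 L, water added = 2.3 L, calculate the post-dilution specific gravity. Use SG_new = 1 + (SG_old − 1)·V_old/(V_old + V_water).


pts = (1.09 − 1)·1000·18.9/(18.9 + 2.3) = 80.2358
SG_new = 1 + 80.2358/1000

1.0802


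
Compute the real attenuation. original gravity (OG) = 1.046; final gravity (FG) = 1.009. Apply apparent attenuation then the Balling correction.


AA = (OG−FG)/(OG−1)·100;  RA = AA·0.8192
AA = (1.046 − 1.009)/(1.046 − 1)·100 = 80.4348
RA = 80.4348·0.8192

65.8922 %


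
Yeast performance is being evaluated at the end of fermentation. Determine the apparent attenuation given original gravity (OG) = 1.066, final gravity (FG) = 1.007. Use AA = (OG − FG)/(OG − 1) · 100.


AA = (1.066 − 1.007)/(1.066 − 1) · 100

89.3939 %


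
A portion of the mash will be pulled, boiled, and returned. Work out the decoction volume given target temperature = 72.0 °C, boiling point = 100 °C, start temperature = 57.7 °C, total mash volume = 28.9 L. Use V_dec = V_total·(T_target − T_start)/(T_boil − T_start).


V_dec = 28.9·(72.0 − 57.7)/(100 − 57.7)

9.7700 L


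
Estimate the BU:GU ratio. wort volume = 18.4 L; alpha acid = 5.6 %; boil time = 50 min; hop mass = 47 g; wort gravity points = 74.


U = 1.65·0.000125^(GP/1000)·(1−e^(−0.04t))/4.15;  IBU = (α/100)·m·U·1000/V;  BU:GU = IBU/GP
U = 1.65·0.000125^(74/1000)·(1−e^(−0.04·50))/4.15 = 0.1768
IBU = (5.6/100)·47·0.1768·1000/18.4 = 25.2885
BU:GU = 25.2885/74

0.3417


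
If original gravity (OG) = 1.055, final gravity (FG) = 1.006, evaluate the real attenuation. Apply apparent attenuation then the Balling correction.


AA = (OG−FG)/(OG−1)·100;  RA = AA·0.8192
AA = (1.055 − 1.006)/(1.055 − 1)·100 = 89.0909
RA = 89.0909·0.8192

72.9833 %


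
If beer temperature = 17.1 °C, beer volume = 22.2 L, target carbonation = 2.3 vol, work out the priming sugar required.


residual = 14.695·(0.01821 + 0.09011·e^(−0.04·T));  sugar = (target − residual)·4.0·V
residual = 14.695·(0.01821 + 0.09011·e^(−0.04·17.1)) = 0.9358
sugar = (2.3 − 0.9358)·4.0·22.2

121.1442 g


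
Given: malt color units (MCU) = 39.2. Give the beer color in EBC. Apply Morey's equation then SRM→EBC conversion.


SRM = 1.4922·MCU^0.6859;  EBC = SRM·1.97
SRM = 1.4922·39.2^0.6859 = 18.4783
EBC = 18.4783·1.97

36.4022 EBC


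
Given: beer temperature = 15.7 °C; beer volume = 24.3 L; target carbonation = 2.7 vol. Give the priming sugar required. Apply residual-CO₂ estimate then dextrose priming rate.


residual = 14.695·(0.01821 + 0.09011·e^(−0.04·T));  sugar = (target − residual)·4.0·V
residual = 14.695·(0.01821 + 0.09011·e^(−0.04·15.7)) = 0.9742
sugar = (2.7 − 0.9742)·4.0·24.3

167.7431 g


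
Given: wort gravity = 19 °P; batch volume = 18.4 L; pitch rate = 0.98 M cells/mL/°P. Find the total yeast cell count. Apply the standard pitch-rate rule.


cells (billions) = rate · V_L · °P
cells = 0.98 · 18.4 · 19

342.6080 billion cells


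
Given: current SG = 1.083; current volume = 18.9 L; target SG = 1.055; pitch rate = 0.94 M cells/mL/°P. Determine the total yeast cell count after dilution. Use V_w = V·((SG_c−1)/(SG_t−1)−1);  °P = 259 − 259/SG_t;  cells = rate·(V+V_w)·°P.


V_w = 18.9·((1.083−1)/(1.055−1)−1) = 9.6218
V_final = 18.9 + 9.6218 = 28.5218
°P = 259 − 259/1.055 = 13.5024
cells = 0.94·28.5218·13.5024

362.0054 billion cells


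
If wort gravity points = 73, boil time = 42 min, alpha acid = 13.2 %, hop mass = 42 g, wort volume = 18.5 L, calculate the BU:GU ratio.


U = 1.65·0.000125^(GP/1000)·(1−e^(−0.04t))/4.15;  IBU = (α/100)·m·U·1000/V;  BU:GU = IBU/GP
U = 1.65·0.000125^(73/1000)·(1−e^(−0.04·42))/4.15 = 0.1679
IBU = (13.2/100)·42·0.1679·1000/18.5 = 50.3022
BU:GU = 50.3022/73

0.6891


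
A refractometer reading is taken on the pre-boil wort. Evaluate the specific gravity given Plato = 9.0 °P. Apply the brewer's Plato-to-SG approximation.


SG = 259/(259 − P)
SG = 259/(259 − 9.0)

1.0360


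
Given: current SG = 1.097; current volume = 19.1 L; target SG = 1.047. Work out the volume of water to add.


V_water = V·((SG_curr − 1)/(SG_target − 1) − 1)
V_water = 19.1·((1.097 − 1)/(1.047 − 1) − 1)

20.3191 L


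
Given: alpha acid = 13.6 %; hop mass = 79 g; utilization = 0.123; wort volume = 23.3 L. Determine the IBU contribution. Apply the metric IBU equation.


IBU = (α/100)·mass·U·1000 / V
IBU = (13.6/100)·79·0.123·1000 / 23.3

56.7173 IBU


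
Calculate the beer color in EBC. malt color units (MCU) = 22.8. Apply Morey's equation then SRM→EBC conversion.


SRM = 1.4922·MCU^0.6859;  EBC = SRM·1.97
SRM = 1.4922·22.8^0.6859 = 12.7419
EBC = 12.7419·1.97

25.1016 EBC


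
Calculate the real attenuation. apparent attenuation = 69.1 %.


RA = AA · 0.8192
RA = 69.1 · 0.8192

56.6067 %


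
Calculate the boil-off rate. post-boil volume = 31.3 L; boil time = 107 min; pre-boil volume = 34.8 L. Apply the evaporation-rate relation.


rate = (V_pre − V_post) / (t_min/60)
rate = (34.8 − 31.3) / (107/60)

1.9626 L/hr


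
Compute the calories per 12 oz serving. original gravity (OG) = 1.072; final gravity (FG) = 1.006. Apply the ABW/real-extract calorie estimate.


ABW = (OG−FG)·131.25·0.79/FG;  °P = 259 − 259/SG (for OG→OE and FG→AE);  RE = 0.1808·OE + 0.8192·AE;  Cal = (6.9·ABW + 4·(RE−0.1))·FG·3.55
ABW = (1.072 − 1.006)·131.25·0.79/1.006 = 6.8026
OE = 259 − 259/1.072 = 17.3955 °P
AE = 259 − 259/1.006 = 1.5447 °P
RE = 0.1808·17.3955 + 0.8192·1.5447 = 4.4106 °P
Cal = (6.9·6.8026 + 4·(4.4106−0.1))·1.006·3.55

229.2056 kcal


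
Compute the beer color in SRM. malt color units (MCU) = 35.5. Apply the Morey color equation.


SRM = 1.4922 · MCU^0.6859
SRM = 1.4922 · 35.5^0.6859

17.2635 SRM


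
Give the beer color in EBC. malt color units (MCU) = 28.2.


SRM = 1.4922·MCU^0.6859;  EBC = SRM·1.97
SRM = 1.4922·28.2^0.6859 = 14.7419
EBC = 14.7419·1.97

29.0415 EBC


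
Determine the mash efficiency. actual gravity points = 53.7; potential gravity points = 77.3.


efficiency = actual / potential × 100
efficiency = 53.7 / 77.3 × 100

69.4696 %


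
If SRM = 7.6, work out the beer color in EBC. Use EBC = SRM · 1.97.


EBC = 7.6 · 1.97

14.9720 EBC


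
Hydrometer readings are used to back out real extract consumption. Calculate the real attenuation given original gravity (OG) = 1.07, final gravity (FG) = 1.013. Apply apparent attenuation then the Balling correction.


AA = (OG−FG)/(OG−1)·100;  RA = AA·0.8192
AA = (1.07 − 1.013)/(1.07 − 1)·100 = 81.4286
RA = 81.4286·0.8192

66.7063 %


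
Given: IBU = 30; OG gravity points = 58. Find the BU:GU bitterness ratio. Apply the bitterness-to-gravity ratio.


BU:GU = IBU / OG_points
BU:GU = 30 / 58

0.5172


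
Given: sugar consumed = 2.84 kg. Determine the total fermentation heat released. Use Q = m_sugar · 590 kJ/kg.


Q = 2.84 · 590

1675.6000 kJ


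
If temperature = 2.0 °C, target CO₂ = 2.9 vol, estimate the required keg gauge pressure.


psi = vols/(0.01821 + 0.09011·e^(−0.04·T)) − 14.695
psi = 2.9/(0.01821 + 0.09011·e^(−0.04·2.0)) − 14.695

13.9069 psi


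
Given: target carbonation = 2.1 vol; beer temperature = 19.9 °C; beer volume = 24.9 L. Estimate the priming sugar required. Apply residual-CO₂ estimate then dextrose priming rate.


residual = 14.695·(0.01821 + 0.09011·e^(−0.04·T));  sugar = (target − residual)·4.0·V
residual = 14.695·(0.01821 + 0.09011·e^(−0.04·19.9)) = 0.8650
sugar = (2.1 − 0.8650)·4.0·24.9

123.0093 g


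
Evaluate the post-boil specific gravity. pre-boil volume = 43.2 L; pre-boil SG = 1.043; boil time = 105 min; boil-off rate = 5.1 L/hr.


V_post = V_pre − rate·(t/60);  SG_post = 1 + (SG_pre−1)·V_pre/V_post
V_post = 43.2 − 5.1·(105/60) = 34.2750
SG_post = 1 + (1.043 − 1)·43.2/34.2750

1.0542


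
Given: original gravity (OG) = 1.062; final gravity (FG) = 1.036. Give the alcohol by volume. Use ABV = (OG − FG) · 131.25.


ABV = (1.062 − 1.036) · 131.25

3.4125 % ABV


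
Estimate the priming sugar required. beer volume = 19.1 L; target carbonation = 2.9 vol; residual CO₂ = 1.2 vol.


sugar = (target − residual)·4.0·V
sugar = (2.9 − 1.2)·4.0·19.1

129.8800 g


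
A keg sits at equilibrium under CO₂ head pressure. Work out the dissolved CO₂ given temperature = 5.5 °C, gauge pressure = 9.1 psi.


vols = (P + 14.695)·(0.01821 + 0.09011·e^(−0.04·T))
vols = (9.1 + 14.695)·(0.01821 + 0.09011·e^(−0.04·5.5))

2.1540 volumes


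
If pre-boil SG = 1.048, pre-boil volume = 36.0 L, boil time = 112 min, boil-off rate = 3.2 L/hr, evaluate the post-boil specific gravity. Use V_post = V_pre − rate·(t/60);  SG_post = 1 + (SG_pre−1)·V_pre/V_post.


V_post = 36.0 − 3.2·(112/60) = 30.0267
SG_post = 1 + (1.048 − 1)·36.0/30.0267

1.0575


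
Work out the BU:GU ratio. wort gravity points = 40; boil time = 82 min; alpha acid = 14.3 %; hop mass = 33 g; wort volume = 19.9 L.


U = 1.65·0.000125^(GP/1000)·(1−e^(−0.04t))/4.15;  IBU = (α/100)·m·U·1000/V;  BU:GU = IBU/GP
U = 1.65·0.000125^(40/1000)·(1−e^(−0.04·82))/4.15 = 0.2671
IBU = (14.3/100)·33·0.2671·1000/19.9 = 63.3362
BU:GU = 63.3362/40

1.5834


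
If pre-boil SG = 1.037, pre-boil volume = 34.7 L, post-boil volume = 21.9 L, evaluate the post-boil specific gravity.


SG_post = 1 + (SG_pre − 1)·V_pre/V_post
pts_pre = (1.037 − 1)·1000 = 37.0000
pts_post = 37.0000·34.7/21.9 = 58.6256
SG_post = 1 + 58.6256/1000

1.0586


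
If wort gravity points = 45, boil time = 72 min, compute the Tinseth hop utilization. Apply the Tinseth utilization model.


U = 1.65·0.000125^(GP/1000) · (1 − e^(−0.04·t))/4.15
bigness = 1.65·0.000125^(45/1000) = 1.1011
boil_factor = (1 − e^(−0.04·72))/4.15 = 0.2274
U = 1.1011 · 0.2274

0.2504


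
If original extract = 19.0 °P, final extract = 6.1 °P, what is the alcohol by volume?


SG = 259/(259 − P);  ABV = (OG − FG)·131.25
OG = 259/(259 − 19.0) = 1.0792
FG = 259/(259 − 6.1) = 1.0241
ABV = (1.0792 − 1.0241)·131.25

7.2248 % ABV


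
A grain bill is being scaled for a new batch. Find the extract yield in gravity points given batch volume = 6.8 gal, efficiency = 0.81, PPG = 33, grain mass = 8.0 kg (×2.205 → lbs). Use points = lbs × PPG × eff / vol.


lbs = 8.0 × 2.205 = 17.6400
points = 17.6400 × 33 × 0.81 / 6.8

69.3408 points


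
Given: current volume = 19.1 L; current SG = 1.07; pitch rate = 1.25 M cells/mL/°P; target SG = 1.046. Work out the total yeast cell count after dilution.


V_w = V·((SG_c−1)/(SG_t−1)−1);  °P = 259 − 259/SG_t;  cells = rate·(V+V_w)·°P
V_w = 19.1·((1.07−1)/(1.046−1)−1) = 9.9652
V_final = 19.1 + 9.9652 = 29.0652
°P = 259 − 259/1.046 = 11.3901
cells = 1.25·29.0652·11.3901

413.8181 billion cells


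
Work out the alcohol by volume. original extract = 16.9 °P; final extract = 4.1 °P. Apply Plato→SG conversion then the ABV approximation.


SG = 259/(259 − P);  ABV = (OG − FG)·131.25
OG = 259/(259 − 16.9) = 1.0698
FG = 259/(259 − 4.1) = 1.0161
ABV = (1.0698 − 1.0161)·131.25

7.0509 % ABV


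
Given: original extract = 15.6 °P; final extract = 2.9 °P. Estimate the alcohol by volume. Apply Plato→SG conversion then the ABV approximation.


SG = 259/(259 − P);  ABV = (OG − FG)·131.25
OG = 259/(259 − 15.6) = 1.0641
FG = 259/(259 − 2.9) = 1.0113
ABV = (1.0641 − 1.0113)·131.25

6.9258 % ABV


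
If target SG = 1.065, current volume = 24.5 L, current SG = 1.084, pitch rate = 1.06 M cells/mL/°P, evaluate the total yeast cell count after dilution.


V_w = V·((SG_c−1)/(SG_t−1)−1);  °P = 259 − 259/SG_t;  cells = rate·(V+V_w)·°P
V_w = 24.5·((1.084−1)/(1.065−1)−1) = 7.1615
V_final = 24.5 + 7.1615 = 31.6615
°P = 259 − 259/1.065 = 15.8075
cells = 1.06·31.6615·15.8075

530.5195 billion cells


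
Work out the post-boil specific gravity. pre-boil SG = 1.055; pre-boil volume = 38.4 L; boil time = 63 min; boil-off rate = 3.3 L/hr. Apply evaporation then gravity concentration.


V_post = V_pre − rate·(t/60);  SG_post = 1 + (SG_pre−1)·V_pre/V_post
V_post = 38.4 − 3.3·(63/60) = 34.9350
SG_post = 1 + (1.055 − 1)·38.4/34.9350

1.0605


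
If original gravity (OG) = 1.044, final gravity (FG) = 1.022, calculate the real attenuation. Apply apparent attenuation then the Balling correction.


AA = (OG−FG)/(OG−1)·100;  RA = AA·0.8192
AA = (1.044 − 1.022)/(1.044 − 1)·100 = 50.0000
RA = 50.0000·0.8192

40.9600 %


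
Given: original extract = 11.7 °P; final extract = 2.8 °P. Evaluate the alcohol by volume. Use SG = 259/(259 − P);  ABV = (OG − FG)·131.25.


OG = 259/(259 − 11.7) = 1.0473
FG = 259/(259 − 2.8) = 1.0109
ABV = (1.0473 − 1.0109)·131.25

4.7751 % ABV


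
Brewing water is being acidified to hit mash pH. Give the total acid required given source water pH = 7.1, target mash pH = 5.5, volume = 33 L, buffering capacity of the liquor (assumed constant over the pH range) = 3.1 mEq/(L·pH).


acid = buffering capacity · (pH_source − pH_target) · V
acid = 3.1 · (7.1 − 5.5) · 33

163.6800 mEq


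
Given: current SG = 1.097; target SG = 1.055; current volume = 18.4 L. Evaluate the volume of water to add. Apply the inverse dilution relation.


V_water = V·((SG_curr − 1)/(SG_target − 1) − 1)
V_water = 18.4·((1.097 − 1)/(1.055 − 1) − 1)

14.0509 L


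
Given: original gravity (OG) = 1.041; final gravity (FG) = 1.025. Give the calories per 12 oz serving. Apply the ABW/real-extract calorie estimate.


ABW = (OG−FG)·131.25·0.79/FG;  °P = 259 − 259/SG (for OG→OE and FG→AE);  RE = 0.1808·OE + 0.8192·AE;  Cal = (6.9·ABW + 4·(RE−0.1))·FG·3.55
ABW = (1.041 − 1.025)·131.25·0.79/1.025 = 1.6185
OE = 259 − 259/1.041 = 10.2008 °P
AE = 259 − 259/1.025 = 6.3171 °P
RE = 0.1808·10.2008 + 0.8192·6.3171 = 7.0192 °P
Cal = (6.9·1.6185 + 4·(7.0192−0.1))·1.025·3.55

141.3468 kcal


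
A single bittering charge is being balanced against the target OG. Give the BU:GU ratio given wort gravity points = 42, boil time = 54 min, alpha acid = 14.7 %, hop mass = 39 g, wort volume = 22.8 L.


U = 1.65·0.000125^(GP/1000)·(1−e^(−0.04t))/4.15;  IBU = (α/100)·m·U·1000/V;  BU:GU = IBU/GP
U = 1.65·0.000125^(42/1000)·(1−e^(−0.04·54))/4.15 = 0.2412
IBU = (14.7/100)·39·0.2412·1000/22.8 = 60.6369
BU:GU = 60.6369/42

1.4437


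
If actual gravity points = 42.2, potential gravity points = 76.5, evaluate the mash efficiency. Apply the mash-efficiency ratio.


efficiency = actual / potential × 100
efficiency = 42.2 / 76.5 × 100

55.1634 %


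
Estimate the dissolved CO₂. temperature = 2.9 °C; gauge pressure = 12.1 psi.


vols = (P + 14.695)·(0.01821 + 0.09011·e^(−0.04·T))
vols = (12.1 + 14.695)·(0.01821 + 0.09011·e^(−0.04·2.9))

2.6380 volumes


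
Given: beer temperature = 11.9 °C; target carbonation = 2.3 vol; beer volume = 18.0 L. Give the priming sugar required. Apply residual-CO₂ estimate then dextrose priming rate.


residual = 14.695·(0.01821 + 0.09011·e^(−0.04·T));  sugar = (target − residual)·4.0·V
residual = 14.695·(0.01821 + 0.09011·e^(−0.04·11.9)) = 1.0903
sugar = (2.3 − 1.0903)·4.0·18.0

87.1018 g


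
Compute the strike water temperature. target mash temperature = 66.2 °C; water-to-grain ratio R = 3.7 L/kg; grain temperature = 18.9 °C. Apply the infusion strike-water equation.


T_strike = (0.41/R)·(T_mash − T_grain) + T_mash
T_strike = (0.41/3.7)·(66.2 − 18.9) + 66.2

71.4414 °C


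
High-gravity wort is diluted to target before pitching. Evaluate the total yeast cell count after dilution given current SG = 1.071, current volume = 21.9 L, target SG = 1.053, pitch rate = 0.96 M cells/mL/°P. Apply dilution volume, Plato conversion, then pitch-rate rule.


V_w = V·((SG_c−1)/(SG_t−1)−1);  °P = 259 − 259/SG_t;  cells = rate·(V+V_w)·°P
V_w = 21.9·((1.071−1)/(1.053−1)−1) = 7.4377
V_final = 21.9 + 7.4377 = 29.3377
°P = 259 − 259/1.053 = 13.0361
cells = 0.96·29.3377·13.0361

367.1513 billion cells


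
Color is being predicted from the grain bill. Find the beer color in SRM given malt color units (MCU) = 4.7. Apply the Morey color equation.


SRM = 1.4922 · MCU^0.6859
SRM = 1.4922 · 4.7^0.6859

4.3134 SRM


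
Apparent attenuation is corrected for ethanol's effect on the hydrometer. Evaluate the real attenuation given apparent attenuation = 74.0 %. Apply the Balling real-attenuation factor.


RA = AA · 0.8192
RA = 74.0 · 0.8192

60.6208 %


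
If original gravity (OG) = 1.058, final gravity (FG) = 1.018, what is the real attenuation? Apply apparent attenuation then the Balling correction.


AA = (OG−FG)/(OG−1)·100;  RA = AA·0.8192
AA = (1.058 − 1.018)/(1.058 − 1)·100 = 68.9655
RA = 68.9655·0.8192

56.4966 %


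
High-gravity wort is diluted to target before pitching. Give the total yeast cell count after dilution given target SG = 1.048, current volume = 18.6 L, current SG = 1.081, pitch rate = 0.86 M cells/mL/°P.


V_w = V·((SG_c−1)/(SG_t−1)−1);  °P = 259 − 259/SG_t;  cells = rate·(V+V_w)·°P
V_w = 18.6·((1.081−1)/(1.048−1)−1) = 12.7875
V_final = 18.6 + 12.7875 = 31.3875
°P = 259 − 259/1.048 = 11.8626
cells = 0.86·31.3875·11.8626

320.2100 billion cells


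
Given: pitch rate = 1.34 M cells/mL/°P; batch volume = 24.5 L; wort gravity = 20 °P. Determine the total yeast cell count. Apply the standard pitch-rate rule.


cells (billions) = rate · V_L · °P
cells = 1.34 · 24.5 · 20

656.6000 billion cells


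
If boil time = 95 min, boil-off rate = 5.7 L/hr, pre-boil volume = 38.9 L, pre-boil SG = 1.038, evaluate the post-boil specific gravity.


V_post = V_pre − rate·(t/60);  SG_post = 1 + (SG_pre−1)·V_pre/V_post
V_post = 38.9 − 5.7·(95/60) = 29.8750
SG_post = 1 + (1.038 − 1)·38.9/29.8750

1.0495


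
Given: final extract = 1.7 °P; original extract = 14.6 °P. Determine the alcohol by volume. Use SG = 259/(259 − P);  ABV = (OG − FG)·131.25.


OG = 259/(259 − 14.6) = 1.0597
FG = 259/(259 − 1.7) = 1.0066
ABV = (1.0597 − 1.0066)·131.25

6.9735 % ABV


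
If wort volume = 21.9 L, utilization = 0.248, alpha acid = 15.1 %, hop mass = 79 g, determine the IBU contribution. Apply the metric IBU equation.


IBU = (α/100)·mass·U·1000 / V
IBU = (15.1/100)·79·0.248·1000 / 21.9

135.0864 IBU


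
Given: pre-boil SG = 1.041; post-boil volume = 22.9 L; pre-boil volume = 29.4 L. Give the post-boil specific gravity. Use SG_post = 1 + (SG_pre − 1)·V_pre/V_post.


pts_pre = (1.041 − 1)·1000 = 41.0000
pts_post = 41.0000·29.4/22.9 = 52.6376
SG_post = 1 + 52.6376/1000

1.0526


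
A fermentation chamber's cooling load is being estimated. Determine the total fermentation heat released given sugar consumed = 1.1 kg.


Q = m_sugar · 590 kJ/kg
Q = 1.1 · 590

649.0000 kJ


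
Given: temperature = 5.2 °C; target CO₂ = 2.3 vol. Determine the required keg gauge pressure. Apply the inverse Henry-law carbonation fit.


psi = vols/(0.01821 + 0.09011·e^(−0.04·T)) − 14.695
psi = 2.3/(0.01821 + 0.09011·e^(−0.04·5.2)) − 14.695

10.4697 psi


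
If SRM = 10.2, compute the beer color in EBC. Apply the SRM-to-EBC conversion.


EBC = SRM · 1.97
EBC = 10.2 · 1.97

20.0940 EBC


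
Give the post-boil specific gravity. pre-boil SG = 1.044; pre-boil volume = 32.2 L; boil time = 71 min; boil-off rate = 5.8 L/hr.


V_post = V_pre − rate·(t/60);  SG_post = 1 + (SG_pre−1)·V_pre/V_post
V_post = 32.2 − 5.8·(71/60) = 25.3367
SG_post = 1 + (1.044 − 1)·32.2/25.3367

1.0559


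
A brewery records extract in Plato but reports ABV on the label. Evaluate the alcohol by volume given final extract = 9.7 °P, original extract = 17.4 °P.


SG = 259/(259 − P);  ABV = (OG − FG)·131.25
OG = 259/(259 − 17.4) = 1.0720
FG = 259/(259 − 9.7) = 1.0389
ABV = (1.0720 − 1.0389)·131.25

4.3458 % ABV


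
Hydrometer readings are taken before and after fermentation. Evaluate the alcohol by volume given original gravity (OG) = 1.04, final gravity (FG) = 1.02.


ABV = (OG − FG) · 131.25
ABV = (1.04 − 1.02) · 131.25

2.6250 % ABV


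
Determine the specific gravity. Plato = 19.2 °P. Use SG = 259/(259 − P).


SG = 259/(259 − 19.2)

1.0801


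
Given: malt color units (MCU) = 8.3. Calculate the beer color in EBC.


SRM = 1.4922·MCU^0.6859;  EBC = SRM·1.97
SRM = 1.4922·8.3^0.6859 = 6.3712
EBC = 6.3712·1.97

12.5513 EBC


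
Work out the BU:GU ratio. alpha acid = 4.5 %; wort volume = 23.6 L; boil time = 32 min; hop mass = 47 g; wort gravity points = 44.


U = 1.65·0.000125^(GP/1000)·(1−e^(−0.04t))/4.15;  IBU = (α/100)·m·U·1000/V;  BU:GU = IBU/GP
U = 1.65·0.000125^(44/1000)·(1−e^(−0.04·32))/4.15 = 0.1933
IBU = (4.5/100)·47·0.1933·1000/23.6 = 17.3226
BU:GU = 17.3226/44

0.3937


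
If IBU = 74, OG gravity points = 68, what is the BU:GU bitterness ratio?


BU:GU = IBU / OG_points
BU:GU = 74 / 68

1.0882


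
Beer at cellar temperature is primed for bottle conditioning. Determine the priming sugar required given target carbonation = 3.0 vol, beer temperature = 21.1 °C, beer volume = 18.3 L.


residual = 14.695·(0.01821 + 0.09011·e^(−0.04·T));  sugar = (target − residual)·4.0·V
residual = 14.695·(0.01821 + 0.09011·e^(−0.04·21.1)) = 0.8370
sugar = (3.0 − 0.8370)·4.0·18.3

158.3338 g


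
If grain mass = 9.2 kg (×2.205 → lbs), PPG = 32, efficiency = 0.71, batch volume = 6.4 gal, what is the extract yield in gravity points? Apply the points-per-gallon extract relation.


points = lbs × PPG × eff / vol
lbs = 9.2 × 2.205 = 20.2860
points = 20.2860 × 32 × 0.71 / 6.4

72.0153 points


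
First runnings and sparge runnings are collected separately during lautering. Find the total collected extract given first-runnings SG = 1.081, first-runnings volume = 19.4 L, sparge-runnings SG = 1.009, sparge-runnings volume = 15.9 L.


total = Σ (SG_i − 1)·1000·V_i
first = (1.081 − 1)·1000·19.4 = 1571.4000
sparge = (1.009 − 1)·1000·15.9 = 143.1000
total = 1571.4000 + 143.1000

1714.5000 gravity·L


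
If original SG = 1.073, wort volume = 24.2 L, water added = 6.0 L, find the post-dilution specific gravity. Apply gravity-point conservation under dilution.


SG_new = 1 + (SG_old − 1)·V_old/(V_old + V_water)
pts = (1.073 − 1)·1000·24.2/(24.2 + 6.0) = 58.4967
SG_new = 1 + 58.4967/1000

1.0585


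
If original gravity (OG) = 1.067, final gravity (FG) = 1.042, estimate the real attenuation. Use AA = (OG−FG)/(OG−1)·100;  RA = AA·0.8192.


AA = (1.067 − 1.042)/(1.067 − 1)·100 = 37.3134
RA = 37.3134·0.8192

30.5672 %


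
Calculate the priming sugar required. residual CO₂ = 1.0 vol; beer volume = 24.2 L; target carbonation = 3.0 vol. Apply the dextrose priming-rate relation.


sugar = (target − residual)·4.0·V
sugar = (3.0 − 1.0)·4.0·24.2

193.6000 g


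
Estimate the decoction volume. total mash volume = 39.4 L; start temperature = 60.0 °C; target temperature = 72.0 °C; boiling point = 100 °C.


V_dec = V_total·(T_target − T_start)/(T_boil − T_start)
V_dec = 39.4·(72.0 − 60.0)/(100 − 60.0)

11.8200 L


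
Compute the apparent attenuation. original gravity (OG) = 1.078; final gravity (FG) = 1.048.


AA = (OG − FG)/(OG − 1) · 100
AA = (1.078 − 1.048)/(1.078 − 1) · 100

38.4615 %


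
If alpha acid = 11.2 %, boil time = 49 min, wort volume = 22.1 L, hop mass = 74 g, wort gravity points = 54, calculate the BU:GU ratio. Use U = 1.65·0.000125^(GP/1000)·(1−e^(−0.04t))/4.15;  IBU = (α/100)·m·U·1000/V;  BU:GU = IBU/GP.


U = 1.65·0.000125^(54/1000)·(1−e^(−0.04·49))/4.15 = 0.2102
IBU = (11.2/100)·74·0.2102·1000/22.1 = 78.8481
BU:GU = 78.8481/54

1.4601


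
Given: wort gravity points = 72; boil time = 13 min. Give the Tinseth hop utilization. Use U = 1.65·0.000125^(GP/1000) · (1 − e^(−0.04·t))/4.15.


bigness = 1.65·0.000125^(72/1000) = 0.8639
boil_factor = (1 − e^(−0.04·13))/4.15 = 0.0977
U = 0.8639 · 0.0977

0.0844


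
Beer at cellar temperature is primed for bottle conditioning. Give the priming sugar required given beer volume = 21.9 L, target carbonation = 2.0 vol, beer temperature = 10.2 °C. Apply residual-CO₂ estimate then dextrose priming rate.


residual = 14.695·(0.01821 + 0.09011·e^(−0.04·T));  sugar = (target − residual)·4.0·V
residual = 14.695·(0.01821 + 0.09011·e^(−0.04·10.2)) = 1.1481
sugar = (2.0 − 1.1481)·4.0·21.9

74.6231 g


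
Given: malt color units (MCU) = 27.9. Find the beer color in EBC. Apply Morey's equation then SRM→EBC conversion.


SRM = 1.4922·MCU^0.6859;  EBC = SRM·1.97
SRM = 1.4922·27.9^0.6859 = 14.6341
EBC = 14.6341·1.97

28.8292 EBC


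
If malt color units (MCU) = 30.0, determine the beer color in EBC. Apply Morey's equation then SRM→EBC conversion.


SRM = 1.4922·MCU^0.6859;  EBC = SRM·1.97
SRM = 1.4922·30.0^0.6859 = 15.3810
EBC = 15.3810·1.97

30.3006 EBC


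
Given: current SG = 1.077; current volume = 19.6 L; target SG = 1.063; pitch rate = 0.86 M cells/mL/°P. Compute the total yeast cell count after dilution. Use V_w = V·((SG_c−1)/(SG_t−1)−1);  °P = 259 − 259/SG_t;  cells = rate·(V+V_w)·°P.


V_w = 19.6·((1.077−1)/(1.063−1)−1) = 4.3556
V_final = 19.6 + 4.3556 = 23.9556
°P = 259 − 259/1.063 = 15.3500
cells = 0.86·23.9556·15.3500

316.2363 billion cells


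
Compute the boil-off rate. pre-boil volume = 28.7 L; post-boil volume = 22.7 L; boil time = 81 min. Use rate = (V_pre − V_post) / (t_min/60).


rate = (28.7 − 22.7) / (81/60)

4.4444 L/hr


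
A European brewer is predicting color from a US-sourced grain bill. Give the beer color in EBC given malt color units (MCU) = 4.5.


SRM = 1.4922·MCU^0.6859;  EBC = SRM·1.97
SRM = 1.4922·4.5^0.6859 = 4.1866
EBC = 4.1866·1.97

8.2477 EBC


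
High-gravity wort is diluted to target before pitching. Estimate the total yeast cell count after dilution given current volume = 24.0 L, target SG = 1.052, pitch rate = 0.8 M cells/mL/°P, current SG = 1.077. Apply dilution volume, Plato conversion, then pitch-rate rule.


V_w = V·((SG_c−1)/(SG_t−1)−1);  °P = 259 − 259/SG_t;  cells = rate·(V+V_w)·°P
V_w = 24.0·((1.077−1)/(1.052−1)−1) = 11.5385
V_final = 24.0 + 11.5385 = 35.5385
°P = 259 − 259/1.052 = 12.8023
cells = 0.8·35.5385·12.8023

363.9787 billion cells


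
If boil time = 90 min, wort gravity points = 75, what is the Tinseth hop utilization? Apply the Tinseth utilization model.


U = 1.65·0.000125^(GP/1000) · (1 − e^(−0.04·t))/4.15
bigness = 1.65·0.000125^(75/1000) = 0.8409
boil_factor = (1 − e^(−0.04·90))/4.15 = 0.2344
U = 0.8409 · 0.2344

0.1971


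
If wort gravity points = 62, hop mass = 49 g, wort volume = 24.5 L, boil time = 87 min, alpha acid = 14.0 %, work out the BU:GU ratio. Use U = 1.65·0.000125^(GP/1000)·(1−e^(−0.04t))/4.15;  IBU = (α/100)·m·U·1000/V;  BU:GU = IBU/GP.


U = 1.65·0.000125^(62/1000)·(1−e^(−0.04·87))/4.15 = 0.2207
IBU = (14.0/100)·49·0.2207·1000/24.5 = 61.8034
BU:GU = 61.8034/62

0.9968


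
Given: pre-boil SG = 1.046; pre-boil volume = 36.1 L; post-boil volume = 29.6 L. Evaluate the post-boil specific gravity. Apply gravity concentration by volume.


SG_post = 1 + (SG_pre − 1)·V_pre/V_post
pts_pre = (1.046 − 1)·1000 = 46.0000
pts_post = 46.0000·36.1/29.6 = 56.1014
SG_post = 1 + 56.1014/1000

1.0561


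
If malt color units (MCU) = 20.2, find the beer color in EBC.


SRM = 1.4922·MCU^0.6859;  EBC = SRM·1.97
SRM = 1.4922·20.2^0.6859 = 11.7265
EBC = 11.7265·1.97

23.1012 EBC


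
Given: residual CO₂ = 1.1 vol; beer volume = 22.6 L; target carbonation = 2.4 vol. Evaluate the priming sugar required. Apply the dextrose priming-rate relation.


sugar = (target − residual)·4.0·V
sugar = (2.4 − 1.1)·4.0·22.6

117.5200 g


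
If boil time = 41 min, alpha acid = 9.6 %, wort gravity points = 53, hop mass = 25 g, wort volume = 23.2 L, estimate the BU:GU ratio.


U = 1.65·0.000125^(GP/1000)·(1−e^(−0.04t))/4.15;  IBU = (α/100)·m·U·1000/V;  BU:GU = IBU/GP
U = 1.65·0.000125^(53/1000)·(1−e^(−0.04·41))/4.15 = 0.1990
IBU = (9.6/100)·25·0.1990·1000/23.2 = 20.5893
BU:GU = 20.5893/53

0.3885


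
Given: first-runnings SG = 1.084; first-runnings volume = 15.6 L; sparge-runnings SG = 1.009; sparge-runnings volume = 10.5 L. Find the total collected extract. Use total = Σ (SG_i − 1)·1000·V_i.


first = (1.084 − 1)·1000·15.6 = 1310.4000
sparge = (1.009 − 1)·1000·10.5 = 94.5000
total = 1310.4000 + 94.5000

1404.9000 gravity·L


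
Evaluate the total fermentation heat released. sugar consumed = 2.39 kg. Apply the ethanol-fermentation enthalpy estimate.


Q = m_sugar · 590 kJ/kg
Q = 2.39 · 590

1410.1000 kJ


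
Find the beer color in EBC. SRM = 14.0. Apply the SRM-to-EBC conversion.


EBC = SRM · 1.97
EBC = 14.0 · 1.97

27.5800 EBC


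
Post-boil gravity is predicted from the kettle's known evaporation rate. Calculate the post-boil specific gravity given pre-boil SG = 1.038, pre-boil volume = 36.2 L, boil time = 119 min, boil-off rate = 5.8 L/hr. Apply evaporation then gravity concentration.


V_post = V_pre − rate·(t/60);  SG_post = 1 + (SG_pre−1)·V_pre/V_post
V_post = 36.2 − 5.8·(119/60) = 24.6967
SG_post = 1 + (1.038 − 1)·36.2/24.6967

1.0557


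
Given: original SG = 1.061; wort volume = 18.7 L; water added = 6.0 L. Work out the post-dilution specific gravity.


SG_new = 1 + (SG_old − 1)·V_old/(V_old + V_water)
pts = (1.061 − 1)·1000·18.7/(18.7 + 6.0) = 46.1822
SG_new = 1 + 46.1822/1000

1.0462


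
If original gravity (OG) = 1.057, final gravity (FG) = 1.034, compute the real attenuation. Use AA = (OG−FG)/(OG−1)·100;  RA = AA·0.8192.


AA = (1.057 − 1.034)/(1.057 − 1)·100 = 40.3509
RA = 40.3509·0.8192

33.0554 %


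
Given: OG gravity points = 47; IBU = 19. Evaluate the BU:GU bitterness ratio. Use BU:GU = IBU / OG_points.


BU:GU = 19 / 47

0.4043


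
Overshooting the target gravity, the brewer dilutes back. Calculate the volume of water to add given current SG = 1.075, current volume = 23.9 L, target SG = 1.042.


V_water = V·((SG_curr − 1)/(SG_target − 1) − 1)
V_water = 23.9·((1.075 − 1)/(1.042 − 1) − 1)

18.7786 L


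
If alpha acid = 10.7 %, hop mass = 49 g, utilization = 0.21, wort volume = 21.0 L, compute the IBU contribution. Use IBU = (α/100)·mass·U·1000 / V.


IBU = (10.7/100)·49·0.21·1000 / 21.0

52.4300 IBU


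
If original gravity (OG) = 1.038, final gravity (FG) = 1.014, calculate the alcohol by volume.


ABV = (OG − FG) · 131.25
ABV = (1.038 − 1.014) · 131.25

3.1500 % ABV


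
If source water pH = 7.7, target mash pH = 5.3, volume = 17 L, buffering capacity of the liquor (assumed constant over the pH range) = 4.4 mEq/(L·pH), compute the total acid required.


acid = buffering capacity · (pH_source − pH_target) · V
acid = 4.4 · (7.7 − 5.3) · 17

179.5200 mEq


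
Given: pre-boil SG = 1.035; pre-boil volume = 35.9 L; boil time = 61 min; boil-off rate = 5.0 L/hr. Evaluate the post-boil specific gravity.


V_post = V_pre − rate·(t/60);  SG_post = 1 + (SG_pre−1)·V_pre/V_post
V_post = 35.9 − 5.0·(61/60) = 30.8167
SG_post = 1 + (1.035 − 1)·35.9/30.8167

1.0408


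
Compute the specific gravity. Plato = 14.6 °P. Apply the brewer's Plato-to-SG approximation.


SG = 259/(259 − P)
SG = 259/(259 − 14.6)

1.0597


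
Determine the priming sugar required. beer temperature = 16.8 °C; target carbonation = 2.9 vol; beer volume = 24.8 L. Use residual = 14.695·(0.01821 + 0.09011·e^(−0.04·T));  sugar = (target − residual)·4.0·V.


residual = 14.695·(0.01821 + 0.09011·e^(−0.04·16.8)) = 0.9438
sugar = (2.9 − 0.9438)·4.0·24.8

194.0521 g


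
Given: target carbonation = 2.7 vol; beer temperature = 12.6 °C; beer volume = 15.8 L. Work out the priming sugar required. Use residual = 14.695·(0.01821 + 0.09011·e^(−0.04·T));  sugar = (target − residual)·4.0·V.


residual = 14.695·(0.01821 + 0.09011·e^(−0.04·12.6)) = 1.0675
sugar = (2.7 − 1.0675)·4.0·15.8

103.1716 g
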